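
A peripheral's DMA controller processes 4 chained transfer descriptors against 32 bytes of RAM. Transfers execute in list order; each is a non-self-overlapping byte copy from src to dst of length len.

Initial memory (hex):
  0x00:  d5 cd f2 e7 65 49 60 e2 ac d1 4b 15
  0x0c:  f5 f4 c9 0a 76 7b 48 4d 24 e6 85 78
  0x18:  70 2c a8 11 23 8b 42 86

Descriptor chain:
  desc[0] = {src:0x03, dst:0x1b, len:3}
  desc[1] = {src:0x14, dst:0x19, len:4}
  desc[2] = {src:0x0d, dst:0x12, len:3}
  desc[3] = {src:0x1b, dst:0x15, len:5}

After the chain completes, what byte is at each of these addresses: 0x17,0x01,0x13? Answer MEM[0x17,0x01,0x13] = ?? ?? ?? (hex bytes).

D0: mem[0x1b..0x1d] <- [e7 65 49]
D1: mem[0x19..0x1c] <- [24 e6 85 78]
D2: mem[0x12..0x14] <- [f4 c9 0a]
D3: mem[0x15..0x19] <- [85 78 49 42 86]
query mem[0x17]=0x49, mem[0x01]=0xcd, mem[0x13]=0xc9

MEM[0x17,0x01,0x13] = 49 cd c9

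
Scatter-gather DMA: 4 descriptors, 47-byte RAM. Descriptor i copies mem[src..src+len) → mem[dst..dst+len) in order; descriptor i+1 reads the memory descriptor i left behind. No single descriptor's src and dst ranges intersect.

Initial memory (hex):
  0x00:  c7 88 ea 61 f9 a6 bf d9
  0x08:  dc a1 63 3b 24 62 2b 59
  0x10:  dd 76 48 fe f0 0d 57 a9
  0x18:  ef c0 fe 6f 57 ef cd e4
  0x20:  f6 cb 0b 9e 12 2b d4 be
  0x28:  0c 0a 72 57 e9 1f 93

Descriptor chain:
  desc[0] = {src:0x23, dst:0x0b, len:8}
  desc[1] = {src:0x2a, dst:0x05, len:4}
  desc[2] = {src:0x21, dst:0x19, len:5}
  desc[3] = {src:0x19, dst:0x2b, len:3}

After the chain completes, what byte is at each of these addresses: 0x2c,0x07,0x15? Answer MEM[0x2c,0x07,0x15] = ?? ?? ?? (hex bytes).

  after D0: wrote 8B at 0x0b = 9e122bd4be0c0a72
  after D1: wrote 4B at 0x05 = 7257e91f
  after D2: wrote 5B at 0x19 = cb0b9e122b
  after D3: wrote 3B at 0x2b = cb0b9e
query mem[0x2c]=0x0b, mem[0x07]=0xe9, mem[0x15]=0x0d

MEM[0x2c,0x07,0x15] = 0b e9 0d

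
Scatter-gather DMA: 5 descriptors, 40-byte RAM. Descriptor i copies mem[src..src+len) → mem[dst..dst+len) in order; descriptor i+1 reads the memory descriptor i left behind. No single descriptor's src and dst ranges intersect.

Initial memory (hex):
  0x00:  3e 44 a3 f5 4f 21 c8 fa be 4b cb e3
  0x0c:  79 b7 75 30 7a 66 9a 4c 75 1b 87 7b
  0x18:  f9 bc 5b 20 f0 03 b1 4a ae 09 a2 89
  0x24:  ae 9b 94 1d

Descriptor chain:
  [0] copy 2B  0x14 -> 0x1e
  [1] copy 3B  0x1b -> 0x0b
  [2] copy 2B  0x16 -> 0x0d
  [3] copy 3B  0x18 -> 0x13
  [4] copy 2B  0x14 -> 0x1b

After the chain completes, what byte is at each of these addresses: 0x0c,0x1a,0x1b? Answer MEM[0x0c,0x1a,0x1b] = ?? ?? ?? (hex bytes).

#0 dst[0x1e+2] := {0x75,0x1b}
#1 dst[0x0b+3] := {0x20,0xf0,0x03}
#2 dst[0x0d+2] := {0x87,0x7b}
#3 dst[0x13+3] := {0xf9,0xbc,0x5b}
#4 dst[0x1b+2] := {0xbc,0x5b}
query mem[0x0c]=0xf0, mem[0x1a]=0x5b, mem[0x1b]=0xbc

MEM[0x0c,0x1a,0x1b] = f0 5b bc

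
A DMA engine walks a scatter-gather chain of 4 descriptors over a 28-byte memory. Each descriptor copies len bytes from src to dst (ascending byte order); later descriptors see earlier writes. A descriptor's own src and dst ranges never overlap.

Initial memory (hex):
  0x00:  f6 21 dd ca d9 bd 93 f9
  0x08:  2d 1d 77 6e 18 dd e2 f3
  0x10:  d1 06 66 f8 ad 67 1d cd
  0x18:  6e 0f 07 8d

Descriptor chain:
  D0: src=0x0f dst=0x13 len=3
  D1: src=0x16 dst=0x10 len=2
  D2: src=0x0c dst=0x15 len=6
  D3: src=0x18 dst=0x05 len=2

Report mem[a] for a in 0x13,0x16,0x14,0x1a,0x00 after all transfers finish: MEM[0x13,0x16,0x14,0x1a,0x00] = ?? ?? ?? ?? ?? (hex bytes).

MEM[0x13,0x16,0x14,0x1a,0x00] = f3 dd d1 cd f6

D0: mem[0x13..0x15] <- [f3 d1 06]
D1: mem[0x10..0x11] <- [1d cd]
D2: mem[0x15..0x1a] <- [18 dd e2 f3 1d cd]
D3: mem[0x05..0x06] <- [f3 1d]
query mem[0x13]=0xf3, mem[0x16]=0xdd, mem[0x14]=0xd1, mem[0x1a]=0xcd, mem[0x00]=0xf6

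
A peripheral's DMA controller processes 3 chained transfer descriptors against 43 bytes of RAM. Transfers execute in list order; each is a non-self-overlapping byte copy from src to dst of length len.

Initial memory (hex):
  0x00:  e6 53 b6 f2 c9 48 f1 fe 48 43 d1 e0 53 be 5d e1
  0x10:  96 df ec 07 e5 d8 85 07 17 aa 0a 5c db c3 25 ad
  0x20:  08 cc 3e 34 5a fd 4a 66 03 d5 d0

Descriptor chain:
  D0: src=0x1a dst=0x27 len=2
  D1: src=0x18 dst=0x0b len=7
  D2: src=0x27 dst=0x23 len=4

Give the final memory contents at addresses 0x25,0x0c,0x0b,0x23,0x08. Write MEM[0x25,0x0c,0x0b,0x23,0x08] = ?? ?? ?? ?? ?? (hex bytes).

MEM[0x25,0x0c,0x0b,0x23,0x08] = d5 aa 17 0a 48

#0 dst[0x27+2] := {0x0a,0x5c}
#1 dst[0x0b+7] := {0x17,0xaa,0x0a,0x5c,0xdb,0xc3,0x25}
#2 dst[0x23+4] := {0x0a,0x5c,0xd5,0xd0}
query mem[0x25]=0xd5, mem[0x0c]=0xaa, mem[0x0b]=0x17, mem[0x23]=0x0a, mem[0x08]=0x48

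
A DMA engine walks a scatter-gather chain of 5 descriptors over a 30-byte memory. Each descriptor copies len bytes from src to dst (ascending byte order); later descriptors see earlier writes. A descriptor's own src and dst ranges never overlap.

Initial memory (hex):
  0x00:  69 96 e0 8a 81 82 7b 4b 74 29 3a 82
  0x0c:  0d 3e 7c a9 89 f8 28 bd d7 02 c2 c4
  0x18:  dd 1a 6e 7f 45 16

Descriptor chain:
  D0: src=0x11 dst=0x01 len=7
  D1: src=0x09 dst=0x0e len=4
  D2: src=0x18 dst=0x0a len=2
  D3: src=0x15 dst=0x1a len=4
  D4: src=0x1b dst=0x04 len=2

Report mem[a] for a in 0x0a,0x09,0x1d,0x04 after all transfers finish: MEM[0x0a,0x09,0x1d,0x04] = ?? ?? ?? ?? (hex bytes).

MEM[0x0a,0x09,0x1d,0x04] = dd 29 dd c2

#0 dst[0x01+7] := {0xf8,0x28,0xbd,0xd7,0x02,0xc2,0xc4}
#1 dst[0x0e+4] := {0x29,0x3a,0x82,0x0d}
#2 dst[0x0a+2] := {0xdd,0x1a}
#3 dst[0x1a+4] := {0x02,0xc2,0xc4,0xdd}
#4 dst[0x04+2] := {0xc2,0xc4}
query mem[0x0a]=0xdd, mem[0x09]=0x29, mem[0x1d]=0xdd, mem[0x04]=0xc2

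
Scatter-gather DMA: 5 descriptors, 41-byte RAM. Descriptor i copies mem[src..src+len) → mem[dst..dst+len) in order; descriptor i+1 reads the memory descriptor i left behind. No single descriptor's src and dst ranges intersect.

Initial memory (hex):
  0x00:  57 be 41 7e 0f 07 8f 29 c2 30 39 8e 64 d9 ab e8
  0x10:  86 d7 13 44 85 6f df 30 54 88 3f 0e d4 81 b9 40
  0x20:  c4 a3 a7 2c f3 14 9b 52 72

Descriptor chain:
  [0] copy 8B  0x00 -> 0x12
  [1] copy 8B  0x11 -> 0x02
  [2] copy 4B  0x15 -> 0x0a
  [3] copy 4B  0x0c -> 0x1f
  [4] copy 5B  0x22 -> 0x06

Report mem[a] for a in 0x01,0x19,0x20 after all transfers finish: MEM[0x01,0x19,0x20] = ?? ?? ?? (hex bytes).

[0] 0x00->0x12 len=8 : 57 be 41 7e 0f 07 8f 29
[1] 0x11->0x02 len=8 : d7 57 be 41 7e 0f 07 8f
[2] 0x15->0x0a len=4 : 7e 0f 07 8f
[3] 0x0c->0x1f len=4 : 07 8f ab e8
[4] 0x22->0x06 len=5 : e8 2c f3 14 9b
query mem[0x01]=0xbe, mem[0x19]=0x29, mem[0x20]=0x8f

MEM[0x01,0x19,0x20] = be 29 8f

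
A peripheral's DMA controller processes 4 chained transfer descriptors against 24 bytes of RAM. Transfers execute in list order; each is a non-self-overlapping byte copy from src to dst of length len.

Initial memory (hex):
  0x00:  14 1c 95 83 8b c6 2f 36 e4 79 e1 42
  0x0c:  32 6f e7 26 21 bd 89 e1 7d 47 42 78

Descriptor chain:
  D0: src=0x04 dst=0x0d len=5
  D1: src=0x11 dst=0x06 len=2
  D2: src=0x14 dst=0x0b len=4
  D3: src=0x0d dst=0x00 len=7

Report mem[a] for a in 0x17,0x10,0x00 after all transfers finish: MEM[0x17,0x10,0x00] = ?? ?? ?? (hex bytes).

[0] 0x04->0x0d len=5 : 8b c6 2f 36 e4
[1] 0x11->0x06 len=2 : e4 89
[2] 0x14->0x0b len=4 : 7d 47 42 78
[3] 0x0d->0x00 len=7 : 42 78 2f 36 e4 89 e1
query mem[0x17]=0x78, mem[0x10]=0x36, mem[0x00]=0x42

MEM[0x17,0x10,0x00] = 78 36 42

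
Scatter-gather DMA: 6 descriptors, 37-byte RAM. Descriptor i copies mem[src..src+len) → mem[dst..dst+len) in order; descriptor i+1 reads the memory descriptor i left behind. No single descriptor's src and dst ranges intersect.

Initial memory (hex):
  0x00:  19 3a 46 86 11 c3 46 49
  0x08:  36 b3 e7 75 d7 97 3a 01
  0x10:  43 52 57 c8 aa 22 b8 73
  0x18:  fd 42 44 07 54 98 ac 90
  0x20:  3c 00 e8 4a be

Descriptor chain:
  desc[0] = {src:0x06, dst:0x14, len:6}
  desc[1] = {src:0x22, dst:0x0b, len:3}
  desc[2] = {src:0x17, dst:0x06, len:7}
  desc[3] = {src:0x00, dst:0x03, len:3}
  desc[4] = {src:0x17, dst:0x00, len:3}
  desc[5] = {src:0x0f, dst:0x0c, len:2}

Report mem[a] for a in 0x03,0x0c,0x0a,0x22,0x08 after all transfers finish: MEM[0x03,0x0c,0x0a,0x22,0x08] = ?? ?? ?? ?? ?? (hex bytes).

MEM[0x03,0x0c,0x0a,0x22,0x08] = 19 01 07 e8 75

#0 dst[0x14+6] := {0x46,0x49,0x36,0xb3,0xe7,0x75}
#1 dst[0x0b+3] := {0xe8,0x4a,0xbe}
#2 dst[0x06+7] := {0xb3,0xe7,0x75,0x44,0x07,0x54,0x98}
#3 dst[0x03+3] := {0x19,0x3a,0x46}
#4 dst[0x00+3] := {0xb3,0xe7,0x75}
#5 dst[0x0c+2] := {0x01,0x43}
query mem[0x03]=0x19, mem[0x0c]=0x01, mem[0x0a]=0x07, mem[0x22]=0xe8, mem[0x08]=0x75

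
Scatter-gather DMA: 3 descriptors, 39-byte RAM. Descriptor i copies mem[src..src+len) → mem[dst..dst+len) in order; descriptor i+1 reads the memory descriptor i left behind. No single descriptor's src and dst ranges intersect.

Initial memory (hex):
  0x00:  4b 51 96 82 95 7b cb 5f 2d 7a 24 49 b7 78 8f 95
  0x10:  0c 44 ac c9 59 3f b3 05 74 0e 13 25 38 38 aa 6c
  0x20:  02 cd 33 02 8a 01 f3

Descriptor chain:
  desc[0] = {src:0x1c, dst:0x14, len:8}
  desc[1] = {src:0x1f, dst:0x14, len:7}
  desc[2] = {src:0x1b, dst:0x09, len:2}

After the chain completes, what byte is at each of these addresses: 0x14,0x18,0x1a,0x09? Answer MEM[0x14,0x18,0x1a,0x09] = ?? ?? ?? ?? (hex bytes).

#0 dst[0x14+8] := {0x38,0x38,0xaa,0x6c,0x02,0xcd,0x33,0x02}
#1 dst[0x14+7] := {0x6c,0x02,0xcd,0x33,0x02,0x8a,0x01}
#2 dst[0x09+2] := {0x02,0x38}
query mem[0x14]=0x6c, mem[0x18]=0x02, mem[0x1a]=0x01, mem[0x09]=0x02

MEM[0x14,0x18,0x1a,0x09] = 6c 02 01 02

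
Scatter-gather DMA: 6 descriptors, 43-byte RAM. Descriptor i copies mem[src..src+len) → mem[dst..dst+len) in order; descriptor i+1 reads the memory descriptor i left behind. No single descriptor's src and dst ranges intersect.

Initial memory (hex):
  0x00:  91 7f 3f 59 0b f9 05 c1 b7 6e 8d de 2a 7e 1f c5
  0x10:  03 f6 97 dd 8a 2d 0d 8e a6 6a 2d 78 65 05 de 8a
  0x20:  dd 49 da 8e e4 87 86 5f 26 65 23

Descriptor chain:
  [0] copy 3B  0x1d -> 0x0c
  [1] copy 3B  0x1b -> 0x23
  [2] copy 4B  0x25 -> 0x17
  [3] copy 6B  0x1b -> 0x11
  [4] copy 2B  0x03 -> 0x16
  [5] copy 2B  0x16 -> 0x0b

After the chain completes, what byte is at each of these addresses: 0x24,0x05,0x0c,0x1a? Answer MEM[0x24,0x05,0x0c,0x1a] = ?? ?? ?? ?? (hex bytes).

[0] 0x1d->0x0c len=3 : 05 de 8a
[1] 0x1b->0x23 len=3 : 78 65 05
[2] 0x25->0x17 len=4 : 05 86 5f 26
[3] 0x1b->0x11 len=6 : 78 65 05 de 8a dd
[4] 0x03->0x16 len=2 : 59 0b
[5] 0x16->0x0b len=2 : 59 0b
query mem[0x24]=0x65, mem[0x05]=0xf9, mem[0x0c]=0x0b, mem[0x1a]=0x26

MEM[0x24,0x05,0x0c,0x1a] = 65 f9 0b 26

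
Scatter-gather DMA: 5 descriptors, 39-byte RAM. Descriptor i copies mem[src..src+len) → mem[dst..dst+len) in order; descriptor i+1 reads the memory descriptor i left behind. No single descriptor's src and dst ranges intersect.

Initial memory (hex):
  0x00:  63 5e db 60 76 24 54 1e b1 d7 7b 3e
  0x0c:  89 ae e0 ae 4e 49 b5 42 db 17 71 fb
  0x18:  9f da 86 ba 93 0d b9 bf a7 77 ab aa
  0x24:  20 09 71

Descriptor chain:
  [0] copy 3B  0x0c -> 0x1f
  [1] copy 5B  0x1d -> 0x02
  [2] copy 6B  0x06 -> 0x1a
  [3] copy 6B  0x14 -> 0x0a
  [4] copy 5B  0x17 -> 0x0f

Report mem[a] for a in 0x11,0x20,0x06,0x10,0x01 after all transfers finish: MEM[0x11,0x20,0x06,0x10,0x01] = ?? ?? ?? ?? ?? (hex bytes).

MEM[0x11,0x20,0x06,0x10,0x01] = da ae e0 9f 5e

  after D0: wrote 3B at 0x1f = 89aee0
  after D1: wrote 5B at 0x02 = 0db989aee0
  after D2: wrote 6B at 0x1a = e01eb1d77b3e
  after D3: wrote 6B at 0x0a = db1771fb9fda
  after D4: wrote 5B at 0x0f = fb9fdae01e
query mem[0x11]=0xda, mem[0x20]=0xae, mem[0x06]=0xe0, mem[0x10]=0x9f, mem[0x01]=0x5e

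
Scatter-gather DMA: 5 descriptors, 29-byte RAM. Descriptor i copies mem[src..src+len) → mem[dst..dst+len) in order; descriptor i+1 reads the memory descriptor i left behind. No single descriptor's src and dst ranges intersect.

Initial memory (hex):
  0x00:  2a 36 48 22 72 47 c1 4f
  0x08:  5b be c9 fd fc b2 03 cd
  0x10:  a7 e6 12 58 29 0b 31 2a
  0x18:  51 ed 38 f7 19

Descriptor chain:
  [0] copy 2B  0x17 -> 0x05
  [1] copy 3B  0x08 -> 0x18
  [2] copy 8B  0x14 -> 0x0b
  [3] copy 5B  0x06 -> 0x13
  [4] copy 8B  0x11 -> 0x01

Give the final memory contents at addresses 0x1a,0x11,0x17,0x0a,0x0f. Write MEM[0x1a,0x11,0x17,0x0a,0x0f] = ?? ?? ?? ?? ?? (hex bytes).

MEM[0x1a,0x11,0x17,0x0a,0x0f] = c9 c9 c9 c9 5b

  after D0: wrote 2B at 0x05 = 2a51
  after D1: wrote 3B at 0x18 = 5bbec9
  after D2: wrote 8B at 0x0b = 290b312a5bbec9f7
  after D3: wrote 5B at 0x13 = 514f5bbec9
  after D4: wrote 8B at 0x01 = c9f7514f5bbec95b
query mem[0x1a]=0xc9, mem[0x11]=0xc9, mem[0x17]=0xc9, mem[0x0a]=0xc9, mem[0x0f]=0x5b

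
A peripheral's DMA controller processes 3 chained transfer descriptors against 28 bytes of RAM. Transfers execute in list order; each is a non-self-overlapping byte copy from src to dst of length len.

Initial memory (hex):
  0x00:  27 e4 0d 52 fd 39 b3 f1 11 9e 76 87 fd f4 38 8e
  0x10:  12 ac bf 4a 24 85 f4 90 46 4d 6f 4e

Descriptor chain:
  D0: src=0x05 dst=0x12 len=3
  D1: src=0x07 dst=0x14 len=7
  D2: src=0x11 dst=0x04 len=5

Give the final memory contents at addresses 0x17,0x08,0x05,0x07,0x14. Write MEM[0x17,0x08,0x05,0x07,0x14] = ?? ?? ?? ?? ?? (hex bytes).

  after D0: wrote 3B at 0x12 = 39b3f1
  after D1: wrote 7B at 0x14 = f1119e7687fdf4
  after D2: wrote 5B at 0x04 = ac39b3f111
query mem[0x17]=0x76, mem[0x08]=0x11, mem[0x05]=0x39, mem[0x07]=0xf1, mem[0x14]=0xf1

MEM[0x17,0x08,0x05,0x07,0x14] = 76 11 39 f1 f1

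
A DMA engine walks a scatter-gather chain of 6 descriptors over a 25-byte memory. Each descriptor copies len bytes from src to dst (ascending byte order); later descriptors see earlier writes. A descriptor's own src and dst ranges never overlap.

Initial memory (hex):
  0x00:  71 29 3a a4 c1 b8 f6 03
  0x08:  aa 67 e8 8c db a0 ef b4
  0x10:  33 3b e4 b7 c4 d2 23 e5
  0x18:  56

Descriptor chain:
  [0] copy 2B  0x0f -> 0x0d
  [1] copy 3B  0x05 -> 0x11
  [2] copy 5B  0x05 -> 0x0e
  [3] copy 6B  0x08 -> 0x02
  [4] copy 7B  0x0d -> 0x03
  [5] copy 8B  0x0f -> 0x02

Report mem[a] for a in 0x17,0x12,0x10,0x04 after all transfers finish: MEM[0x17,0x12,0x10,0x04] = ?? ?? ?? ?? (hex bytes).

MEM[0x17,0x12,0x10,0x04] = e5 67 03 aa

#0 dst[0x0d+2] := {0xb4,0x33}
#1 dst[0x11+3] := {0xb8,0xf6,0x03}
#2 dst[0x0e+5] := {0xb8,0xf6,0x03,0xaa,0x67}
#3 dst[0x02+6] := {0xaa,0x67,0xe8,0x8c,0xdb,0xb4}
#4 dst[0x03+7] := {0xb4,0xb8,0xf6,0x03,0xaa,0x67,0x03}
#5 dst[0x02+8] := {0xf6,0x03,0xaa,0x67,0x03,0xc4,0xd2,0x23}
query mem[0x17]=0xe5, mem[0x12]=0x67, mem[0x10]=0x03, mem[0x04]=0xaa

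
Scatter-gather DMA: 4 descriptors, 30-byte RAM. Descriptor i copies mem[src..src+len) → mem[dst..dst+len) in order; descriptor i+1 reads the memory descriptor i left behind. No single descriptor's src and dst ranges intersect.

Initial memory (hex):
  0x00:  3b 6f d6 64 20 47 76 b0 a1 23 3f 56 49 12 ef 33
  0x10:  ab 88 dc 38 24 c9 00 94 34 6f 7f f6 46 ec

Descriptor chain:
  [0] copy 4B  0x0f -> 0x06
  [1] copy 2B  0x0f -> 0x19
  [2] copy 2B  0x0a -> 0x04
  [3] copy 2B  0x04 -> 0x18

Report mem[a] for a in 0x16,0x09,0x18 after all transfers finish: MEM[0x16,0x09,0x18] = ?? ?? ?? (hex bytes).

#0 dst[0x06+4] := {0x33,0xab,0x88,0xdc}
#1 dst[0x19+2] := {0x33,0xab}
#2 dst[0x04+2] := {0x3f,0x56}
#3 dst[0x18+2] := {0x3f,0x56}
query mem[0x16]=0x00, mem[0x09]=0xdc, mem[0x18]=0x3f

MEM[0x16,0x09,0x18] = 00 dc 3f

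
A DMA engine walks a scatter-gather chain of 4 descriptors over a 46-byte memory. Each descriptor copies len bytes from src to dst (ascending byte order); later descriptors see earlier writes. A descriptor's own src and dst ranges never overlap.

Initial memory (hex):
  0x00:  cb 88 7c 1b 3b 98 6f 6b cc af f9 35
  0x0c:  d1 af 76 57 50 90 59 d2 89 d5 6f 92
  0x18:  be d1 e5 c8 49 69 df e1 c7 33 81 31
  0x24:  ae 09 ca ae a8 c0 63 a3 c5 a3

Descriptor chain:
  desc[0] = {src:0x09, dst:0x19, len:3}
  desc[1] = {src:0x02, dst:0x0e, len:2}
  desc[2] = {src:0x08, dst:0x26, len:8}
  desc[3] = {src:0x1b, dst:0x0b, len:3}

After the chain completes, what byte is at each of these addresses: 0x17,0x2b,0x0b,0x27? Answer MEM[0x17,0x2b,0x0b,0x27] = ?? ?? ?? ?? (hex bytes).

MEM[0x17,0x2b,0x0b,0x27] = 92 af 35 af

  after D0: wrote 3B at 0x19 = aff935
  after D1: wrote 2B at 0x0e = 7c1b
  after D2: wrote 8B at 0x26 = ccaff935d1af7c1b
  after D3: wrote 3B at 0x0b = 354969
query mem[0x17]=0x92, mem[0x2b]=0xaf, mem[0x0b]=0x35, mem[0x27]=0xaf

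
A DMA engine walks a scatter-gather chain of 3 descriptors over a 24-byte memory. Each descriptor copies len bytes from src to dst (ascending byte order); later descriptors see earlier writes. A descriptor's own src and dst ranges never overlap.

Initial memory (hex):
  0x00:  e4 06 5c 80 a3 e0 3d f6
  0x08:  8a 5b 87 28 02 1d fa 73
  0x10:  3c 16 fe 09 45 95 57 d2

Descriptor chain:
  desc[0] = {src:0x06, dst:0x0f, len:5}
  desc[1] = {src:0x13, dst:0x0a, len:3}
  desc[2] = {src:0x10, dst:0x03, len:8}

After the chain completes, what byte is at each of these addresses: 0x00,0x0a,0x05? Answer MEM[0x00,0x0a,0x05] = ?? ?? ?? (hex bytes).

MEM[0x00,0x0a,0x05] = e4 d2 5b

[0] 0x06->0x0f len=5 : 3d f6 8a 5b 87
[1] 0x13->0x0a len=3 : 87 45 95
[2] 0x10->0x03 len=8 : f6 8a 5b 87 45 95 57 d2
query mem[0x00]=0xe4, mem[0x0a]=0xd2, mem[0x05]=0x5b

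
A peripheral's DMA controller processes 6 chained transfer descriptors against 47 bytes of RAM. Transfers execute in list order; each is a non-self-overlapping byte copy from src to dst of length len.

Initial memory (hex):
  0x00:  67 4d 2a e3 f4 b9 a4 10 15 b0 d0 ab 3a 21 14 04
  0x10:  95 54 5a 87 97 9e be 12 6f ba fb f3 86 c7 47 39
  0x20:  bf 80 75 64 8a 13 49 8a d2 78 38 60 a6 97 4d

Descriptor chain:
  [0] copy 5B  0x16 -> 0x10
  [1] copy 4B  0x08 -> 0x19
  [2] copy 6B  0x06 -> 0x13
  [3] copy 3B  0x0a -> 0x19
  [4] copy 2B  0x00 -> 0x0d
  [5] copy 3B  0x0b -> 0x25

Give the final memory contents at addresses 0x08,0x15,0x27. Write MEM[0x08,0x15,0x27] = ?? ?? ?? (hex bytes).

#0 dst[0x10+5] := {0xbe,0x12,0x6f,0xba,0xfb}
#1 dst[0x19+4] := {0x15,0xb0,0xd0,0xab}
#2 dst[0x13+6] := {0xa4,0x10,0x15,0xb0,0xd0,0xab}
#3 dst[0x19+3] := {0xd0,0xab,0x3a}
#4 dst[0x0d+2] := {0x67,0x4d}
#5 dst[0x25+3] := {0xab,0x3a,0x67}
query mem[0x08]=0x15, mem[0x15]=0x15, mem[0x27]=0x67

MEM[0x08,0x15,0x27] = 15 15 67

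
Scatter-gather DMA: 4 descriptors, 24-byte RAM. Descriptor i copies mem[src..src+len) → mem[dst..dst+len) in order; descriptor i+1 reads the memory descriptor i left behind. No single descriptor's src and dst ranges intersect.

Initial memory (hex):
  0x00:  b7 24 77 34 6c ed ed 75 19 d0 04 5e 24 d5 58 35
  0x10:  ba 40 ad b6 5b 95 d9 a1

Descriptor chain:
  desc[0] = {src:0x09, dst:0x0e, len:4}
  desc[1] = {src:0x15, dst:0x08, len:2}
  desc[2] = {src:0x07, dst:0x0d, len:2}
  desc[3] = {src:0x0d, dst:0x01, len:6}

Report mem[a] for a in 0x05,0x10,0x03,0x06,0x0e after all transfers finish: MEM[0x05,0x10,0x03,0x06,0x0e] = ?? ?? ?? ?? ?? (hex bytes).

#0 dst[0x0e+4] := {0xd0,0x04,0x5e,0x24}
#1 dst[0x08+2] := {0x95,0xd9}
#2 dst[0x0d+2] := {0x75,0x95}
#3 dst[0x01+6] := {0x75,0x95,0x04,0x5e,0x24,0xad}
query mem[0x05]=0x24, mem[0x10]=0x5e, mem[0x03]=0x04, mem[0x06]=0xad, mem[0x0e]=0x95

MEM[0x05,0x10,0x03,0x06,0x0e] = 24 5e 04 ad 95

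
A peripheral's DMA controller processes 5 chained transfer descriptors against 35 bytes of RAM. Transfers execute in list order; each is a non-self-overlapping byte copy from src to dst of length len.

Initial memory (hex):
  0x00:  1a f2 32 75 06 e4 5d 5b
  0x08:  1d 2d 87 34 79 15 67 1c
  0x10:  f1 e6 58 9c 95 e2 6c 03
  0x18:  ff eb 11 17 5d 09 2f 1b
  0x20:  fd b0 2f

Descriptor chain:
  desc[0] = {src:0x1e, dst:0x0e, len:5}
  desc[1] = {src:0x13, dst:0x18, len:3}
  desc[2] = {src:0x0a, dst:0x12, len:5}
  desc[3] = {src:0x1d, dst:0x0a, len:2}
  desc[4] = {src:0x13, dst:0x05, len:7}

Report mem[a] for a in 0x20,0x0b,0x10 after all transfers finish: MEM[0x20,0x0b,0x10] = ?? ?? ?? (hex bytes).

MEM[0x20,0x0b,0x10] = fd 95 fd

#0 dst[0x0e+5] := {0x2f,0x1b,0xfd,0xb0,0x2f}
#1 dst[0x18+3] := {0x9c,0x95,0xe2}
#2 dst[0x12+5] := {0x87,0x34,0x79,0x15,0x2f}
#3 dst[0x0a+2] := {0x09,0x2f}
#4 dst[0x05+7] := {0x34,0x79,0x15,0x2f,0x03,0x9c,0x95}
query mem[0x20]=0xfd, mem[0x0b]=0x95, mem[0x10]=0xfd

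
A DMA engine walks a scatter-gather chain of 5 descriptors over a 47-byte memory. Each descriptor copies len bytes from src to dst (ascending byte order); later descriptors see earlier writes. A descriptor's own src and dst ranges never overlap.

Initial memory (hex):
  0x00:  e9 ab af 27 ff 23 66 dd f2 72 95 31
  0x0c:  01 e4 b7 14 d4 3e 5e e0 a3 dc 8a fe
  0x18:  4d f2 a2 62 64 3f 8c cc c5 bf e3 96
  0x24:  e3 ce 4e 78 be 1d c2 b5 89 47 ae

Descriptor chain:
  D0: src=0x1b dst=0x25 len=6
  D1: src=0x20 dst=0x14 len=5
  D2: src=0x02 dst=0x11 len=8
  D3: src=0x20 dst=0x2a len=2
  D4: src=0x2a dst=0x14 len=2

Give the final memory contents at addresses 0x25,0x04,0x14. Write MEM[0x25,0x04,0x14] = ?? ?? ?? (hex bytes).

MEM[0x25,0x04,0x14] = 62 ff c5

#0 dst[0x25+6] := {0x62,0x64,0x3f,0x8c,0xcc,0xc5}
#1 dst[0x14+5] := {0xc5,0xbf,0xe3,0x96,0xe3}
#2 dst[0x11+8] := {0xaf,0x27,0xff,0x23,0x66,0xdd,0xf2,0x72}
#3 dst[0x2a+2] := {0xc5,0xbf}
#4 dst[0x14+2] := {0xc5,0xbf}
query mem[0x25]=0x62, mem[0x04]=0xff, mem[0x14]=0xc5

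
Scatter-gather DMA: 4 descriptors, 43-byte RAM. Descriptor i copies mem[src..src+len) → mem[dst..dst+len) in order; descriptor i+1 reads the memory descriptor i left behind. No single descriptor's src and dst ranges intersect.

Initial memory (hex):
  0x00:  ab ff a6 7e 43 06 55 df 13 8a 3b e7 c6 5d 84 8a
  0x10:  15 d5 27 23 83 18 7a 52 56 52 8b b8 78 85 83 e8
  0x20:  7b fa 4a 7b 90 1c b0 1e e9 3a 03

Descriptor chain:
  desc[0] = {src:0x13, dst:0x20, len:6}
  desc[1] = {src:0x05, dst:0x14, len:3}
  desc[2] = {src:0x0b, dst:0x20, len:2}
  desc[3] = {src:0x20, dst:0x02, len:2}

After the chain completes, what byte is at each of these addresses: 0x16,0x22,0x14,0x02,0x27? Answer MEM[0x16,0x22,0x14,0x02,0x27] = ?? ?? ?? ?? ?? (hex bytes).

MEM[0x16,0x22,0x14,0x02,0x27] = df 18 06 e7 1e

D0: mem[0x20..0x25] <- [23 83 18 7a 52 56]
D1: mem[0x14..0x16] <- [06 55 df]
D2: mem[0x20..0x21] <- [e7 c6]
D3: mem[0x02..0x03] <- [e7 c6]
query mem[0x16]=0xdf, mem[0x22]=0x18, mem[0x14]=0x06, mem[0x02]=0xe7, mem[0x27]=0x1e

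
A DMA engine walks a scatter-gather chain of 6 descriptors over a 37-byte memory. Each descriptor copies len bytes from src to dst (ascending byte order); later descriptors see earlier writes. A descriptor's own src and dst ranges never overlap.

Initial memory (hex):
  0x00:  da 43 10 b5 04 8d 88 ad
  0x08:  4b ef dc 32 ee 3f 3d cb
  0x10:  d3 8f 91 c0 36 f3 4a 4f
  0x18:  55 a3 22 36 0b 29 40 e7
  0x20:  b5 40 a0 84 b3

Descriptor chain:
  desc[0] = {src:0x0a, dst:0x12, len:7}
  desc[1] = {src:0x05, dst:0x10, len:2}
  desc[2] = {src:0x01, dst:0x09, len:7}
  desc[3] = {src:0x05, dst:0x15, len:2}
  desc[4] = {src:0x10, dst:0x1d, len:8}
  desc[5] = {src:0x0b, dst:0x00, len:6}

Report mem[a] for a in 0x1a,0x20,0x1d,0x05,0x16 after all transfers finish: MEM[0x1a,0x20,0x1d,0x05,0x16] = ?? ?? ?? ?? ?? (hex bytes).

MEM[0x1a,0x20,0x1d,0x05,0x16] = 22 32 8d 8d 88

D0: mem[0x12..0x18] <- [dc 32 ee 3f 3d cb d3]
D1: mem[0x10..0x11] <- [8d 88]
D2: mem[0x09..0x0f] <- [43 10 b5 04 8d 88 ad]
D3: mem[0x15..0x16] <- [8d 88]
D4: mem[0x1d..0x24] <- [8d 88 dc 32 ee 8d 88 cb]
D5: mem[0x00..0x05] <- [b5 04 8d 88 ad 8d]
query mem[0x1a]=0x22, mem[0x20]=0x32, mem[0x1d]=0x8d, mem[0x05]=0x8d, mem[0x16]=0x88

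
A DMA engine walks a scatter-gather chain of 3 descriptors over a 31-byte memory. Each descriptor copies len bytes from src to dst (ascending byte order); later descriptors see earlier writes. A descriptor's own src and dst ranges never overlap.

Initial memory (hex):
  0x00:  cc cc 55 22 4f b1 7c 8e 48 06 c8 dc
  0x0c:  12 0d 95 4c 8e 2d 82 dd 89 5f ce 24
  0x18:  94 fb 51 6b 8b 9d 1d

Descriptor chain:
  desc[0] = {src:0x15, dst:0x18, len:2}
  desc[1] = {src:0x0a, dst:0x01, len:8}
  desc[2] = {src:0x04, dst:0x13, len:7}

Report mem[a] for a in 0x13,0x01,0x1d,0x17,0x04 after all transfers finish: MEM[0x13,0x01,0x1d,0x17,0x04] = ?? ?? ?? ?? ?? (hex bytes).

#0 dst[0x18+2] := {0x5f,0xce}
#1 dst[0x01+8] := {0xc8,0xdc,0x12,0x0d,0x95,0x4c,0x8e,0x2d}
#2 dst[0x13+7] := {0x0d,0x95,0x4c,0x8e,0x2d,0x06,0xc8}
query mem[0x13]=0x0d, mem[0x01]=0xc8, mem[0x1d]=0x9d, mem[0x17]=0x2d, mem[0x04]=0x0d

MEM[0x13,0x01,0x1d,0x17,0x04] = 0d c8 9d 2d 0d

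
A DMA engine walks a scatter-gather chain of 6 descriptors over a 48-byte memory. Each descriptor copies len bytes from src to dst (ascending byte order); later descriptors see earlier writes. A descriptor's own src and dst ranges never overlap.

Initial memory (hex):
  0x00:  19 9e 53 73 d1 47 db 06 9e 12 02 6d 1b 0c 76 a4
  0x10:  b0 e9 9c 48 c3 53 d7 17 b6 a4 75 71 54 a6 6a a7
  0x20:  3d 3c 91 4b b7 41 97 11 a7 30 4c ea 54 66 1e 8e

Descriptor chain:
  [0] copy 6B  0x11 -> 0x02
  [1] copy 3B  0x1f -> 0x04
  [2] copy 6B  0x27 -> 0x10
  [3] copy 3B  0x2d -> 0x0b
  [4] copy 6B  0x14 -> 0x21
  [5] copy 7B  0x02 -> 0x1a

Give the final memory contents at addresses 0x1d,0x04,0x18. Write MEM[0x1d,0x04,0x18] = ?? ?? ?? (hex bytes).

MEM[0x1d,0x04,0x18] = 3d a7 b6

#0 dst[0x02+6] := {0xe9,0x9c,0x48,0xc3,0x53,0xd7}
#1 dst[0x04+3] := {0xa7,0x3d,0x3c}
#2 dst[0x10+6] := {0x11,0xa7,0x30,0x4c,0xea,0x54}
#3 dst[0x0b+3] := {0x66,0x1e,0x8e}
#4 dst[0x21+6] := {0xea,0x54,0xd7,0x17,0xb6,0xa4}
#5 dst[0x1a+7] := {0xe9,0x9c,0xa7,0x3d,0x3c,0xd7,0x9e}
query mem[0x1d]=0x3d, mem[0x04]=0xa7, mem[0x18]=0xb6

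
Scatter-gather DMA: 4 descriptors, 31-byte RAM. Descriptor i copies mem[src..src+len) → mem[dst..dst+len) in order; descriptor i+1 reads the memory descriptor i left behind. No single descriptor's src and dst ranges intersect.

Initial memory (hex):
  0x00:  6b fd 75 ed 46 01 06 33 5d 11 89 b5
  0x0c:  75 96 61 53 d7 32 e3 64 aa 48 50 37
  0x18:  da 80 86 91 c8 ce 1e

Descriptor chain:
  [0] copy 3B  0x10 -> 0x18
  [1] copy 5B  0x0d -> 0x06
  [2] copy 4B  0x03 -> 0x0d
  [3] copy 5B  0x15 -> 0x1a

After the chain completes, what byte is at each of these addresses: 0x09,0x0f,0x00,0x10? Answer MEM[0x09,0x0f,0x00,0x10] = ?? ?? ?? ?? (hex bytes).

[0] 0x10->0x18 len=3 : d7 32 e3
[1] 0x0d->0x06 len=5 : 96 61 53 d7 32
[2] 0x03->0x0d len=4 : ed 46 01 96
[3] 0x15->0x1a len=5 : 48 50 37 d7 32
query mem[0x09]=0xd7, mem[0x0f]=0x01, mem[0x00]=0x6b, mem[0x10]=0x96

MEM[0x09,0x0f,0x00,0x10] = d7 01 6b 96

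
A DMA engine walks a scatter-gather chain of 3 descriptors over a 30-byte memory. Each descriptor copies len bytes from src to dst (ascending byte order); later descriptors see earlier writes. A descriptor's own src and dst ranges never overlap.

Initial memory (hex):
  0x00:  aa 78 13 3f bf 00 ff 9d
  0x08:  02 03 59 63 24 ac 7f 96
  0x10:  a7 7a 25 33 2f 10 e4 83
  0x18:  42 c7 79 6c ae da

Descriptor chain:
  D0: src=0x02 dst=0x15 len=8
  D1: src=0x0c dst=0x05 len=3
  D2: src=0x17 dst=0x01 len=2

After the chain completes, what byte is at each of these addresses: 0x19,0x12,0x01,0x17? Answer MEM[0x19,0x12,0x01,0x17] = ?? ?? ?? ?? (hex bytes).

MEM[0x19,0x12,0x01,0x17] = ff 25 bf bf

D0: mem[0x15..0x1c] <- [13 3f bf 00 ff 9d 02 03]
D1: mem[0x05..0x07] <- [24 ac 7f]
D2: mem[0x01..0x02] <- [bf 00]
query mem[0x19]=0xff, mem[0x12]=0x25, mem[0x01]=0xbf, mem[0x17]=0xbf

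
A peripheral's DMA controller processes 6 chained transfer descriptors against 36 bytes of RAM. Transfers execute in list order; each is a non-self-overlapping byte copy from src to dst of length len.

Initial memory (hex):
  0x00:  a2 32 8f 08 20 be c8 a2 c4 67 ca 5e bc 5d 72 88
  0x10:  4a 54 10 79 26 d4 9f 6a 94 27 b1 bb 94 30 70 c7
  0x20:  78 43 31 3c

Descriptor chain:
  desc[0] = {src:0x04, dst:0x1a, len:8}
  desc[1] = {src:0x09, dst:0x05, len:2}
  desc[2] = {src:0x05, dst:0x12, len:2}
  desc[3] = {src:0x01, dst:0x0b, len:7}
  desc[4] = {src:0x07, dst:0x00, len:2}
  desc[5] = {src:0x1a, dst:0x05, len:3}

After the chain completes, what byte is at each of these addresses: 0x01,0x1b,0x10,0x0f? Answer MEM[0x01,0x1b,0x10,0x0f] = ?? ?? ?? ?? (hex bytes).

MEM[0x01,0x1b,0x10,0x0f] = c4 be ca 67

D0: mem[0x1a..0x21] <- [20 be c8 a2 c4 67 ca 5e]
D1: mem[0x05..0x06] <- [67 ca]
D2: mem[0x12..0x13] <- [67 ca]
D3: mem[0x0b..0x11] <- [32 8f 08 20 67 ca a2]
D4: mem[0x00..0x01] <- [a2 c4]
D5: mem[0x05..0x07] <- [20 be c8]
query mem[0x01]=0xc4, mem[0x1b]=0xbe, mem[0x10]=0xca, mem[0x0f]=0x67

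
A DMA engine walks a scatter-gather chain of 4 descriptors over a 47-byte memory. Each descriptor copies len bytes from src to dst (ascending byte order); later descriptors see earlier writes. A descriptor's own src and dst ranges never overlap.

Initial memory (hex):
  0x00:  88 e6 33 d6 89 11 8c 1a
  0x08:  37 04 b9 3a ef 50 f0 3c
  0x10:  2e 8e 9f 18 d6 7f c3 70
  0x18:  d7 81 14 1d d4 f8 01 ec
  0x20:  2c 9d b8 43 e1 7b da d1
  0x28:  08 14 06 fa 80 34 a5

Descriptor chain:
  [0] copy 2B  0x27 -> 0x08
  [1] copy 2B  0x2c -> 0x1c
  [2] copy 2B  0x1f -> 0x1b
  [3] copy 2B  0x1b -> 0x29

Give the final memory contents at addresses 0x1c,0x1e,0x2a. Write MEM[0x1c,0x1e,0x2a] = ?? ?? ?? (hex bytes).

[0] 0x27->0x08 len=2 : d1 08
[1] 0x2c->0x1c len=2 : 80 34
[2] 0x1f->0x1b len=2 : ec 2c
[3] 0x1b->0x29 len=2 : ec 2c
query mem[0x1c]=0x2c, mem[0x1e]=0x01, mem[0x2a]=0x2c

MEM[0x1c,0x1e,0x2a] = 2c 01 2c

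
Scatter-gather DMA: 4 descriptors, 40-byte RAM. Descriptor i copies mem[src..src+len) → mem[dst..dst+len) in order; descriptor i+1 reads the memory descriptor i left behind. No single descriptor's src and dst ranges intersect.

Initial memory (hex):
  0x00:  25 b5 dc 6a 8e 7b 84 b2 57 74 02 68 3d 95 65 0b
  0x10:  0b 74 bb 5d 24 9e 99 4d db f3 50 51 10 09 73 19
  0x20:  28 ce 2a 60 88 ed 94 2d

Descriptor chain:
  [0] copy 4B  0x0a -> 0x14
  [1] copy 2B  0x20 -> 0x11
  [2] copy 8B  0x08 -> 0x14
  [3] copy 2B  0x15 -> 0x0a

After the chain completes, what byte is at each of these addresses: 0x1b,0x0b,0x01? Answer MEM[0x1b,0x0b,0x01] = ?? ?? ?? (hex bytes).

  after D0: wrote 4B at 0x14 = 02683d95
  after D1: wrote 2B at 0x11 = 28ce
  after D2: wrote 8B at 0x14 = 577402683d95650b
  after D3: wrote 2B at 0x0a = 7402
query mem[0x1b]=0x0b, mem[0x0b]=0x02, mem[0x01]=0xb5

MEM[0x1b,0x0b,0x01] = 0b 02 b5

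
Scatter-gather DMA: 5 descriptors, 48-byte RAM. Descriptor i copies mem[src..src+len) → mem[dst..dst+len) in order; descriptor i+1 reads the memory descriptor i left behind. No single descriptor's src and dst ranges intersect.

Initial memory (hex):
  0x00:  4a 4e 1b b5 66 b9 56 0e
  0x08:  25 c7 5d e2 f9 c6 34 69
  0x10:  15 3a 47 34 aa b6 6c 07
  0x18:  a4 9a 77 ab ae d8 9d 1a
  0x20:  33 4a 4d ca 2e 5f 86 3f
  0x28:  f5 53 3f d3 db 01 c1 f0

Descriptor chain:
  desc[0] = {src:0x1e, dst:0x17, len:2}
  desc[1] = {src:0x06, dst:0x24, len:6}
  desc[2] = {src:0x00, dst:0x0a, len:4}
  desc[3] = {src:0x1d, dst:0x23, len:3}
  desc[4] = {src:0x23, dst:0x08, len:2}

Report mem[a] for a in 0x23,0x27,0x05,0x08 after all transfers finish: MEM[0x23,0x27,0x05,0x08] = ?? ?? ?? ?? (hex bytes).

#0 dst[0x17+2] := {0x9d,0x1a}
#1 dst[0x24+6] := {0x56,0x0e,0x25,0xc7,0x5d,0xe2}
#2 dst[0x0a+4] := {0x4a,0x4e,0x1b,0xb5}
#3 dst[0x23+3] := {0xd8,0x9d,0x1a}
#4 dst[0x08+2] := {0xd8,0x9d}
query mem[0x23]=0xd8, mem[0x27]=0xc7, mem[0x05]=0xb9, mem[0x08]=0xd8

MEM[0x23,0x27,0x05,0x08] = d8 c7 b9 d8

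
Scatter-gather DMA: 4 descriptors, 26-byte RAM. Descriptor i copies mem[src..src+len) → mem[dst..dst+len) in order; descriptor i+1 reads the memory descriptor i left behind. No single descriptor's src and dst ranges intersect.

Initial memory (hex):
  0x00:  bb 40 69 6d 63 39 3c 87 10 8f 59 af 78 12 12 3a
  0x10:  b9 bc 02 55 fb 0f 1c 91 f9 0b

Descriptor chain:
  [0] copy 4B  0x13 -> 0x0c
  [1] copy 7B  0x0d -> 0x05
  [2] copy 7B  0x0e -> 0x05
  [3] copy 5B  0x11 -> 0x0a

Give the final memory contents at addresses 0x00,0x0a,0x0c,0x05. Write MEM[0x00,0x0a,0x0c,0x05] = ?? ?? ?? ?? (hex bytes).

[0] 0x13->0x0c len=4 : 55 fb 0f 1c
[1] 0x0d->0x05 len=7 : fb 0f 1c b9 bc 02 55
[2] 0x0e->0x05 len=7 : 0f 1c b9 bc 02 55 fb
[3] 0x11->0x0a len=5 : bc 02 55 fb 0f
query mem[0x00]=0xbb, mem[0x0a]=0xbc, mem[0x0c]=0x55, mem[0x05]=0x0f

MEM[0x00,0x0a,0x0c,0x05] = bb bc 55 0f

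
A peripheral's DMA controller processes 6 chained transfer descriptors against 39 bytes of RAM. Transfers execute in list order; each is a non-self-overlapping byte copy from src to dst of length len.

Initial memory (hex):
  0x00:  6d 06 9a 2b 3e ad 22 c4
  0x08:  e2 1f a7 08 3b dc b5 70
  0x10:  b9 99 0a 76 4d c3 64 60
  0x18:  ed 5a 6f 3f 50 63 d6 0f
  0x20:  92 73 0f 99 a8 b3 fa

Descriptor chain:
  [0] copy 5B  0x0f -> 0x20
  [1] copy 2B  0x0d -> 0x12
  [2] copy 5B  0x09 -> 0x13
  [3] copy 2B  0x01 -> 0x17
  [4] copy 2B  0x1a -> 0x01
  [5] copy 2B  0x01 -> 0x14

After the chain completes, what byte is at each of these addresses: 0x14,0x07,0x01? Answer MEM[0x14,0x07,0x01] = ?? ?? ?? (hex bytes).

#0 dst[0x20+5] := {0x70,0xb9,0x99,0x0a,0x76}
#1 dst[0x12+2] := {0xdc,0xb5}
#2 dst[0x13+5] := {0x1f,0xa7,0x08,0x3b,0xdc}
#3 dst[0x17+2] := {0x06,0x9a}
#4 dst[0x01+2] := {0x6f,0x3f}
#5 dst[0x14+2] := {0x6f,0x3f}
query mem[0x14]=0x6f, mem[0x07]=0xc4, mem[0x01]=0x6f

MEM[0x14,0x07,0x01] = 6f c4 6f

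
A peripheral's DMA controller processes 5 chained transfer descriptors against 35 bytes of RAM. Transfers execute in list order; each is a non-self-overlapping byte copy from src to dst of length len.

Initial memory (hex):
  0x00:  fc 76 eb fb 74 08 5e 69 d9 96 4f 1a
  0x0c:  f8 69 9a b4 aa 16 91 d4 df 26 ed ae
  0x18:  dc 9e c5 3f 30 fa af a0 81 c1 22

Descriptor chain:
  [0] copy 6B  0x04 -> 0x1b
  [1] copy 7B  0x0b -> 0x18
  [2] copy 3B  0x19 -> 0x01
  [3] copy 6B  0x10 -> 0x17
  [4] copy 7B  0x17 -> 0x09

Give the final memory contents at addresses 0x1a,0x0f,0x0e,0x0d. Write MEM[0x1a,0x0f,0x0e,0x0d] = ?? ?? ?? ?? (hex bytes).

MEM[0x1a,0x0f,0x0e,0x0d] = d4 aa 26 df

[0] 0x04->0x1b len=6 : 74 08 5e 69 d9 96
[1] 0x0b->0x18 len=7 : 1a f8 69 9a b4 aa 16
[2] 0x19->0x01 len=3 : f8 69 9a
[3] 0x10->0x17 len=6 : aa 16 91 d4 df 26
[4] 0x17->0x09 len=7 : aa 16 91 d4 df 26 aa
query mem[0x1a]=0xd4, mem[0x0f]=0xaa, mem[0x0e]=0x26, mem[0x0d]=0xdf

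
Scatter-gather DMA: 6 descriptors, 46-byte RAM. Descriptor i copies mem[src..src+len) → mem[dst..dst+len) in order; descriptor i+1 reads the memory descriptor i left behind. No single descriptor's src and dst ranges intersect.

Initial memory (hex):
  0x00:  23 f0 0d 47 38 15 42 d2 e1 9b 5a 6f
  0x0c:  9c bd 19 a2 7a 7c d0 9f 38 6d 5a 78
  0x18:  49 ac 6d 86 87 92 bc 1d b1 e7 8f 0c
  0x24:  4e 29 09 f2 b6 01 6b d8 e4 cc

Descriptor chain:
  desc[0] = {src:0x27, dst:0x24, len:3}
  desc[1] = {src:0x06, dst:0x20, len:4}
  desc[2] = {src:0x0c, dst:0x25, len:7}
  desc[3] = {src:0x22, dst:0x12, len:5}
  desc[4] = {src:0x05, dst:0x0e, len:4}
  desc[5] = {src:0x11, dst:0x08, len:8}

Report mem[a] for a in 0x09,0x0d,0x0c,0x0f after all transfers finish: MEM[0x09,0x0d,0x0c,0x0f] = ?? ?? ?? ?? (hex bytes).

#0 dst[0x24+3] := {0xf2,0xb6,0x01}
#1 dst[0x20+4] := {0x42,0xd2,0xe1,0x9b}
#2 dst[0x25+7] := {0x9c,0xbd,0x19,0xa2,0x7a,0x7c,0xd0}
#3 dst[0x12+5] := {0xe1,0x9b,0xf2,0x9c,0xbd}
#4 dst[0x0e+4] := {0x15,0x42,0xd2,0xe1}
#5 dst[0x08+8] := {0xe1,0xe1,0x9b,0xf2,0x9c,0xbd,0x78,0x49}
query mem[0x09]=0xe1, mem[0x0d]=0xbd, mem[0x0c]=0x9c, mem[0x0f]=0x49

MEM[0x09,0x0d,0x0c,0x0f] = e1 bd 9c 49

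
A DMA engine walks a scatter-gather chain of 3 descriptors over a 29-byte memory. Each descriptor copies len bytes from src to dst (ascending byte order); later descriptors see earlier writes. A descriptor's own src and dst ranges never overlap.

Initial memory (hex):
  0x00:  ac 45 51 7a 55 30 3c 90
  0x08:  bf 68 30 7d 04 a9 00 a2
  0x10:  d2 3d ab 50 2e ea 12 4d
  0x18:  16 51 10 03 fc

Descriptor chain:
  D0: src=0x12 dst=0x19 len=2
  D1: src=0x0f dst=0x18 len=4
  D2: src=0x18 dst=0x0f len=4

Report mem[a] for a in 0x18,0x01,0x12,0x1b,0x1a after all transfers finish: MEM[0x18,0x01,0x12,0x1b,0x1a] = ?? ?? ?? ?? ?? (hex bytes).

D0: mem[0x19..0x1a] <- [ab 50]
D1: mem[0x18..0x1b] <- [a2 d2 3d ab]
D2: mem[0x0f..0x12] <- [a2 d2 3d ab]
query mem[0x18]=0xa2, mem[0x01]=0x45, mem[0x12]=0xab, mem[0x1b]=0xab, mem[0x1a]=0x3d

MEM[0x18,0x01,0x12,0x1b,0x1a] = a2 45 ab ab 3d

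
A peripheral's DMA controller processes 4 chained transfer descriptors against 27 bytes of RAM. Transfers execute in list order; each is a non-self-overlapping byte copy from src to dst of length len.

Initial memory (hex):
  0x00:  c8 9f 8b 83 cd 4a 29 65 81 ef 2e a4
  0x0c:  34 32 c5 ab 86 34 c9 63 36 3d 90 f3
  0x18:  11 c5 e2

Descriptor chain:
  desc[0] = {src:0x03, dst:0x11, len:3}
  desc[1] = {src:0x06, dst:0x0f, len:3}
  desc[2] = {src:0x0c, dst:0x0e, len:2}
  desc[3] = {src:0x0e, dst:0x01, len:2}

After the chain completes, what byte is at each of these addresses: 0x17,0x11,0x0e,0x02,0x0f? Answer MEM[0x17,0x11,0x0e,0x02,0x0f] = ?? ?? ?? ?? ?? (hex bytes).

MEM[0x17,0x11,0x0e,0x02,0x0f] = f3 81 34 32 32

[0] 0x03->0x11 len=3 : 83 cd 4a
[1] 0x06->0x0f len=3 : 29 65 81
[2] 0x0c->0x0e len=2 : 34 32
[3] 0x0e->0x01 len=2 : 34 32
query mem[0x17]=0xf3, mem[0x11]=0x81, mem[0x0e]=0x34, mem[0x02]=0x32, mem[0x0f]=0x32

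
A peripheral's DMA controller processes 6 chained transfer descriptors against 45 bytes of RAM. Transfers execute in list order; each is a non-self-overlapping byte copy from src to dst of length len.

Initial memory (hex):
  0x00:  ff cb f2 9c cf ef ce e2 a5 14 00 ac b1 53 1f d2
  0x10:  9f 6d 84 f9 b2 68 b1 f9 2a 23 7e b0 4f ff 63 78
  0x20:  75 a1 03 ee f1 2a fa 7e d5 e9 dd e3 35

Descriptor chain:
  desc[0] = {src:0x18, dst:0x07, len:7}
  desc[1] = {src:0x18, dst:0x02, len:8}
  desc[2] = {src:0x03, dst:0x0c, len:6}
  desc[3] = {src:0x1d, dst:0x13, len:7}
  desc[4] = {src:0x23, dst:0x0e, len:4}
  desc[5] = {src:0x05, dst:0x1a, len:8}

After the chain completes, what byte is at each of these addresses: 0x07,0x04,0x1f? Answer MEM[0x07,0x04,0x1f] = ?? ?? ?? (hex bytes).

  after D0: wrote 7B at 0x07 = 2a237eb04fff63
  after D1: wrote 8B at 0x02 = 2a237eb04fff6378
  after D2: wrote 6B at 0x0c = 237eb04fff63
  after D3: wrote 7B at 0x13 = ff637875a103ee
  after D4: wrote 4B at 0x0e = eef12afa
  after D5: wrote 8B at 0x1a = b04fff6378b04f23
query mem[0x07]=0xff, mem[0x04]=0x7e, mem[0x1f]=0xb0

MEM[0x07,0x04,0x1f] = ff 7e b0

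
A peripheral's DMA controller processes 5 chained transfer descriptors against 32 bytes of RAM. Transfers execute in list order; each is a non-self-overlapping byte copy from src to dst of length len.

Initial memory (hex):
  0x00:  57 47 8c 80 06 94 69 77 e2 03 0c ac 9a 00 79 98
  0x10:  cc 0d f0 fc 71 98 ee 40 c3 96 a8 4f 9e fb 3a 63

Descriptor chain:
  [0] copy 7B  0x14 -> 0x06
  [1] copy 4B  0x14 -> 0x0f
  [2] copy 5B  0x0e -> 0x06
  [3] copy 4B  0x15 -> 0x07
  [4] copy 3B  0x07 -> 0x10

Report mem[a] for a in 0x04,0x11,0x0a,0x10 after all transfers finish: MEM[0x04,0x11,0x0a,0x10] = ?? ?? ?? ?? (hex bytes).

[0] 0x14->0x06 len=7 : 71 98 ee 40 c3 96 a8
[1] 0x14->0x0f len=4 : 71 98 ee 40
[2] 0x0e->0x06 len=5 : 79 71 98 ee 40
[3] 0x15->0x07 len=4 : 98 ee 40 c3
[4] 0x07->0x10 len=3 : 98 ee 40
query mem[0x04]=0x06, mem[0x11]=0xee, mem[0x0a]=0xc3, mem[0x10]=0x98

MEM[0x04,0x11,0x0a,0x10] = 06 ee c3 98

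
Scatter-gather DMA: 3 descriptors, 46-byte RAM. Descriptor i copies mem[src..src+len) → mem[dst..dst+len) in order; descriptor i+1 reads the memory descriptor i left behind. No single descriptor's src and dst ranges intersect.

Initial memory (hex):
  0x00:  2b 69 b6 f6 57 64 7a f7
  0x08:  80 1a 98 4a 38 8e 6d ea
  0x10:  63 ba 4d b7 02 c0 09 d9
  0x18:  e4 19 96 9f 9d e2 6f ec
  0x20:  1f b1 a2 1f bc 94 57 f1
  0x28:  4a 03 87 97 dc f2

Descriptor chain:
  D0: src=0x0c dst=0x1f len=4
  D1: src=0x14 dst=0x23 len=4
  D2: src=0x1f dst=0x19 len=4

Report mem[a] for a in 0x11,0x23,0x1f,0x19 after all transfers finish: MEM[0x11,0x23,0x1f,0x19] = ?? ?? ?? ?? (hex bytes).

D0: mem[0x1f..0x22] <- [38 8e 6d ea]
D1: mem[0x23..0x26] <- [02 c0 09 d9]
D2: mem[0x19..0x1c] <- [38 8e 6d ea]
query mem[0x11]=0xba, mem[0x23]=0x02, mem[0x1f]=0x38, mem[0x19]=0x38

MEM[0x11,0x23,0x1f,0x19] = ba 02 38 38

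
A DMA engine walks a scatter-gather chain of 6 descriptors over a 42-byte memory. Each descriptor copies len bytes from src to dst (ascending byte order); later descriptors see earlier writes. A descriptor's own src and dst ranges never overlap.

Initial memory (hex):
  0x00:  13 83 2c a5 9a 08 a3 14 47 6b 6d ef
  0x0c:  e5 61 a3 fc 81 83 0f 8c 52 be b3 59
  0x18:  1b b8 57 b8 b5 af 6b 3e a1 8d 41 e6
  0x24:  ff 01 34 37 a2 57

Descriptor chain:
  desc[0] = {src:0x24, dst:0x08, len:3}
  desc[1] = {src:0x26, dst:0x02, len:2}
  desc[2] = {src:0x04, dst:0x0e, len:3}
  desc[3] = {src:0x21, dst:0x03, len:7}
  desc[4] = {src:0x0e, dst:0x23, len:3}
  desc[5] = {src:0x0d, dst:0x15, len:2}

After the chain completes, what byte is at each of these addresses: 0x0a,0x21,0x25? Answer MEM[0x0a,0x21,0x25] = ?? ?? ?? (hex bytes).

MEM[0x0a,0x21,0x25] = 34 8d a3

  after D0: wrote 3B at 0x08 = ff0134
  after D1: wrote 2B at 0x02 = 3437
  after D2: wrote 3B at 0x0e = 9a08a3
  after D3: wrote 7B at 0x03 = 8d41e6ff013437
  after D4: wrote 3B at 0x23 = 9a08a3
  after D5: wrote 2B at 0x15 = 619a
query mem[0x0a]=0x34, mem[0x21]=0x8d, mem[0x25]=0xa3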